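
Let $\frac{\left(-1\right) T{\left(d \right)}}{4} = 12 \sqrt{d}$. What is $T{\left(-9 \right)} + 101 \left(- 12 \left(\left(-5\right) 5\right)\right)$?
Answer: $30300 - 144 i \approx 30300.0 - 144.0 i$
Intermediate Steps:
$T{\left(d \right)} = - 48 \sqrt{d}$ ($T{\left(d \right)} = - 4 \cdot 12 \sqrt{d} = - 48 \sqrt{d}$)
$T{\left(-9 \right)} + 101 \left(- 12 \left(\left(-5\right) 5\right)\right) = - 48 \sqrt{-9} + 101 \left(- 12 \left(\left(-5\right) 5\right)\right) = - 48 \cdot 3 i + 101 \left(\left(-12\right) \left(-25\right)\right) = - 144 i + 101 \cdot 300 = - 144 i + 30300 = 30300 - 144 i$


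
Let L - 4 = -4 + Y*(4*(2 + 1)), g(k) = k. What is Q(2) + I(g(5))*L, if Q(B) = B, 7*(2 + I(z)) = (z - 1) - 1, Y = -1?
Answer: 146/7 ≈ 20.857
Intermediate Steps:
I(z) = -16/7 + z/7 (I(z) = -2 + ((z - 1) - 1)/7 = -2 + ((-1 + z) - 1)/7 = -2 + (-2 + z)/7 = -2 + (-2/7 + z/7) = -16/7 + z/7)
L = -12 (L = 4 + (-4 - 4*(2 + 1)) = 4 + (-4 - 4*3) = 4 + (-4 - 1*12) = 4 + (-4 - 12) = 4 - 16 = -12)
Q(2) + I(g(5))*L = 2 + (-16/7 + (⅐)*5)*(-12) = 2 + (-16/7 + 5/7)*(-12) = 2 - 11/7*(-12) = 2 + 132/7 = 146/7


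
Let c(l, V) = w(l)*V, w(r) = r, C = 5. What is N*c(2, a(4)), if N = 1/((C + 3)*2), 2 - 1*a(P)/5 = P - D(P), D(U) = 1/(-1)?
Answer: -15/8 ≈ -1.8750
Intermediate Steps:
D(U) = -1
a(P) = 5 - 5*P (a(P) = 10 - 5*(P - 1*(-1)) = 10 - 5*(P + 1) = 10 - 5*(1 + P) = 10 + (-5 - 5*P) = 5 - 5*P)
c(l, V) = V*l (c(l, V) = l*V = V*l)
N = 1/16 (N = 1/((5 + 3)*2) = (½)/8 = (⅛)*(½) = 1/16 ≈ 0.062500)
N*c(2, a(4)) = ((5 - 5*4)*2)/16 = ((5 - 20)*2)/16 = (-15*2)/16 = (1/16)*(-30) = -15/8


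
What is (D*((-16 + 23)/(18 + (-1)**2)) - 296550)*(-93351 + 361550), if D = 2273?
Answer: -1506886541261/19 ≈ -7.9310e+10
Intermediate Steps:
(D*((-16 + 23)/(18 + (-1)**2)) - 296550)*(-93351 + 361550) = (2273*((-16 + 23)/(18 + (-1)**2)) - 296550)*(-93351 + 361550) = (2273*(7/(18 + 1)) - 296550)*268199 = (2273*(7/19) - 296550)*268199 = (15911/19 - 296550)*268199 = -5618539/19*268199 = -1506886541261/19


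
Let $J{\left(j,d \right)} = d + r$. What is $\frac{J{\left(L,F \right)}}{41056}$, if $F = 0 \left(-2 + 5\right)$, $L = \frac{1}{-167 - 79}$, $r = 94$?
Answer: $\frac{47}{20528} \approx 0.0022896$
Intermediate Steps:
$L = - \frac{1}{246}$ ($L = \frac{1}{-246} = - \frac{1}{246} \approx -0.004065$)
$F = 0$ ($F = 0 \cdot 3 = 0$)
$J{\left(j,d \right)} = 94 + d$ ($J{\left(j,d \right)} = d + 94 = 94 + d$)
$\frac{J{\left(L,F \right)}}{41056} = \frac{94 + 0}{41056} = 94 \cdot \frac{1}{41056} = \frac{47}{20528}$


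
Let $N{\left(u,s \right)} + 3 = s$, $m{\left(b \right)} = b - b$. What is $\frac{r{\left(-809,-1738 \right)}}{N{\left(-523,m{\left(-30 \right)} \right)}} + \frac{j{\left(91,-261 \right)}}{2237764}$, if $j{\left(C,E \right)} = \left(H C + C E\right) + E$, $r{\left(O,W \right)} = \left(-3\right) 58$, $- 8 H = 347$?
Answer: $\frac{22087209}{380896} \approx 57.987$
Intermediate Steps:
$H = - \frac{347}{8}$ ($H = \left(- \frac{1}{8}\right) 347 = - \frac{347}{8} \approx -43.375$)
$m{\left(b \right)} = 0$
$N{\left(u,s \right)} = -3 + s$
$r{\left(O,W \right)} = -174$
$j{\left(C,E \right)} = E - \frac{347 C}{8} + C E$ ($j{\left(C,E \right)} = \left(- \frac{347 C}{8} + C E\right) + E = E - \frac{347 C}{8} + C E$)
$\frac{r{\left(-809,-1738 \right)}}{N{\left(-523,m{\left(-30 \right)} \right)}} + \frac{j{\left(91,-261 \right)}}{2237764} = - \frac{174}{-3 + 0} + \frac{-261 - \frac{31577}{8} + 91 \left(-261\right)}{2237764} = - \frac{174}{-3} + \left(-261 - \frac{31577}{8} - 23751\right) \frac{1}{2237764} = \left(-174\right) \left(- \frac{1}{3}\right) - \frac{4759}{380896} = 58 - \frac{4759}{380896} = \frac{22087209}{380896}$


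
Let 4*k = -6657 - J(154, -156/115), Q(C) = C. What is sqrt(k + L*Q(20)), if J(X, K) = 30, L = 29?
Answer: I*sqrt(4367)/2 ≈ 33.042*I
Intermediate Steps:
k = -6687/4 (k = (-6657 - 1*30)/4 = (-6657 - 30)/4 = (1/4)*(-6687) = -6687/4 ≈ -1671.8)
sqrt(k + L*Q(20)) = sqrt(-6687/4 + 29*20) = sqrt(-6687/4 + 580) = sqrt(-4367/4) = I*sqrt(4367)/2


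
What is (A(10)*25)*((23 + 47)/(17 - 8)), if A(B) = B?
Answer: 17500/9 ≈ 1944.4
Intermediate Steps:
(A(10)*25)*((23 + 47)/(17 - 8)) = (10*25)*((23 + 47)/(17 - 8)) = 250*(70/9) = 17500/9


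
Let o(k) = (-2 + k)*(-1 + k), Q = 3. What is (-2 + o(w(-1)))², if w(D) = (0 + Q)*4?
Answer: 11664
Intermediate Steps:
w(D) = 12 (w(D) = (0 + 3)*4 = 3*4 = 12)
o(k) = (-1 + k)*(-2 + k)
(-2 + o(w(-1)))² = (-2 + (2 + 12² - 3*12))² = (-2 + (2 + 144 - 36))² = (-2 + 110)² = 108² = 11664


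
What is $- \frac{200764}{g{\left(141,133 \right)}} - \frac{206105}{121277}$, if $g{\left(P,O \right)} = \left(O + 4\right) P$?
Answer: $- \frac{28329385913}{2342707809} \approx -12.093$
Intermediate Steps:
$g{\left(P,O \right)} = P \left(4 + O\right)$ ($g{\left(P,O \right)} = \left(4 + O\right) P = P \left(4 + O\right)$)
$- \frac{200764}{g{\left(141,133 \right)}} - \frac{206105}{121277} = - \frac{200764}{141 \left(4 + 133\right)} - \frac{206105}{121277} = - \frac{200764}{141 \cdot 137} - \frac{206105}{121277} = - \frac{200764}{19317} - \frac{206105}{121277} = - \frac{28329385913}{2342707809}$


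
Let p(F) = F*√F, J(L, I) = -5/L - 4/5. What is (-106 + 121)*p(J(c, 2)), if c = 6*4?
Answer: -1331*I*√30/480 ≈ -15.188*I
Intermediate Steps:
c = 24
J(L, I) = -⅘ - 5/L (J(L, I) = -5/L - 4*⅕ = -5/L - ⅘ = -⅘ - 5/L)
p(F) = F^(3/2)
(-106 + 121)*p(J(c, 2)) = (-106 + 121)*(-⅘ - 5/24)^(3/2) = 15*(-⅘ - 5*1/24)^(3/2) = 15*(-⅘ - 5/24)^(3/2) = 15*(-121/120)^(3/2) = 15*(-1331*I*√30/7200) = -1331*I*√30/480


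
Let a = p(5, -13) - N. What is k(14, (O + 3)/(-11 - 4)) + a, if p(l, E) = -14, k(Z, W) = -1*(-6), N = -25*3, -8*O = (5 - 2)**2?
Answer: 67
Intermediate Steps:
O = -9/8 (O = -(5 - 2)**2/8 = -1/8*3**2 = -1/8*9 = -9/8 ≈ -1.1250)
N = -75
k(Z, W) = 6
a = 61 (a = -14 - 1*(-75) = -14 + 75 = 61)
k(14, (O + 3)/(-11 - 4)) + a = 6 + 61 = 67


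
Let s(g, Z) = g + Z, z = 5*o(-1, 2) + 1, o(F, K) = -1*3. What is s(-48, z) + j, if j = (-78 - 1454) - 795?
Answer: -2389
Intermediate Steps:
o(F, K) = -3
j = -2327 (j = -1532 - 795 = -2327)
z = -14 (z = 5*(-3) + 1 = -15 + 1 = -14)
s(g, Z) = Z + g
s(-48, z) + j = (-14 - 48) - 2327 = -62 - 2327 = -2389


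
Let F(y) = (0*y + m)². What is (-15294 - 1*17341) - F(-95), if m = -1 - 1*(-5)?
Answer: -32651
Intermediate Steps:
m = 4 (m = -1 + 5 = 4)
F(y) = 16 (F(y) = (0*y + 4)² = (0 + 4)² = 4² = 16)
(-15294 - 1*17341) - F(-95) = (-15294 - 1*17341) - 1*16 = (-15294 - 17341) - 16 = -32635 - 16 = -32651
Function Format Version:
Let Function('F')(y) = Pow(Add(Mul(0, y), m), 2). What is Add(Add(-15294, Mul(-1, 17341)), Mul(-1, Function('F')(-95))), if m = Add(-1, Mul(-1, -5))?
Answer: -32651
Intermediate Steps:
m = 4 (m = Add(-1, 5) = 4)
Function('F')(y) = 16 (Function('F')(y) = Pow(Add(Mul(0, y), 4), 2) = Pow(Add(0, 4), 2) = Pow(4, 2) = 16)
Add(Add(-15294, Mul(-1, 17341)), Mul(-1, Function('F')(-95))) = Add(Add(-15294, Mul(-1, 17341)), Mul(-1, 16)) = Add(Add(-15294, -17341), -16) = Add(-32635, -16) = -32651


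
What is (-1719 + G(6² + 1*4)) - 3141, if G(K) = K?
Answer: -4820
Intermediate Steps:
(-1719 + G(6² + 1*4)) - 3141 = (-1719 + (6² + 1*4)) - 3141 = (-1719 + (36 + 4)) - 3141 = (-1719 + 40) - 3141 = -1679 - 3141 = -4820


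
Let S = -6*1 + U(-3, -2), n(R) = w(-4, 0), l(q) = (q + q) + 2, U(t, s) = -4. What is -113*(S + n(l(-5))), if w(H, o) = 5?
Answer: 565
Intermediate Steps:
l(q) = 2 + 2*q (l(q) = 2*q + 2 = 2 + 2*q)
n(R) = 5
S = -10 (S = -6*1 - 4 = -6 - 4 = -10)
-113*(S + n(l(-5))) = -113*(-10 + 5) = -113*(-5) = 565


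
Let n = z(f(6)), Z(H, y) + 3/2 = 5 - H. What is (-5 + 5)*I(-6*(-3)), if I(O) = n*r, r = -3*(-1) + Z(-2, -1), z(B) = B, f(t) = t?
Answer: 0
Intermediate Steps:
Z(H, y) = 7/2 - H (Z(H, y) = -3/2 + (5 - H) = 7/2 - H)
n = 6
r = 17/2 (r = -3*(-1) + (7/2 - 1*(-2)) = 3 + (7/2 + 2) = 3 + 11/2 = 17/2 ≈ 8.5000)
I(O) = 51 (I(O) = 6*(17/2) = 51)
(-5 + 5)*I(-6*(-3)) = (-5 + 5)*51 = 0*51 = 0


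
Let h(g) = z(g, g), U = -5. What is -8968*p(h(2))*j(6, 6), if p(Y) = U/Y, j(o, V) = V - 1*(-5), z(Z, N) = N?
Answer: 246620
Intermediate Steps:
j(o, V) = 5 + V (j(o, V) = V + 5 = 5 + V)
h(g) = g
p(Y) = -5/Y
-8968*p(h(2))*j(6, 6) = -8968*(-5/2)*(5 + 6) = -8968*(-5*½)*11 = -(-22420)*11 = -8968*(-55/2) = 246620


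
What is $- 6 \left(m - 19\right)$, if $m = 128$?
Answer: $-654$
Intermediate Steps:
$- 6 \left(m - 19\right) = - 6 \left(128 - 19\right) = \left(-6\right) 109 = -654$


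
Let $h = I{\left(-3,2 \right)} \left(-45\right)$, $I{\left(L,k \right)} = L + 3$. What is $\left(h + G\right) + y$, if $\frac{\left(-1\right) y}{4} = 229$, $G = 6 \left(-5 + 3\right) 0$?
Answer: $-916$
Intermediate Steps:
$I{\left(L,k \right)} = 3 + L$
$G = 0$ ($G = 6 \left(-2\right) 0 = \left(-12\right) 0 = 0$)
$y = -916$ ($y = \left(-4\right) 229 = -916$)
$h = 0$ ($h = \left(3 - 3\right) \left(-45\right) = 0 \left(-45\right) = 0$)
$\left(h + G\right) + y = \left(0 + 0\right) - 916 = 0 - 916 = -916$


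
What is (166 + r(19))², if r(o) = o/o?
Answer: 27889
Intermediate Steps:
r(o) = 1
(166 + r(19))² = (166 + 1)² = 167² = 27889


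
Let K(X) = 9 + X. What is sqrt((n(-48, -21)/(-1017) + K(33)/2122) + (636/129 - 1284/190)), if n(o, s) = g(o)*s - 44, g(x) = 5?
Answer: 14*I*sqrt(18298774864031885)/1469288715 ≈ 1.2889*I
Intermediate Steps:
n(o, s) = -44 + 5*s (n(o, s) = 5*s - 44 = -44 + 5*s)
sqrt((n(-48, -21)/(-1017) + K(33)/2122) + (636/129 - 1284/190)) = sqrt(((-44 + 5*(-21))/(-1017) + (9 + 33)/2122) + (636/129 - 1284/190)) = sqrt(((-44 - 105)*(-1/1017) + 42*(1/2122)) + (636*(1/129) - 1284*1/190)) = sqrt((-149*(-1/1017) + 21/1061) + (212/43 - 642/95)) = sqrt((149/1017 + 21/1061) - 7466/4085) = sqrt(179446/1079037 - 7466/4085) = sqrt(-7323053332/4407866145) = 14*I*sqrt(18298774864031885)/1469288715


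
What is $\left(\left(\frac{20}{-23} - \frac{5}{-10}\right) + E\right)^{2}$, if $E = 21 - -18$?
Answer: $\frac{3157729}{2116} \approx 1492.3$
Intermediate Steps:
$E = 39$ ($E = 21 + 18 = 39$)
$\left(\left(\frac{20}{-23} - \frac{5}{-10}\right) + E\right)^{2} = \left(\left(\frac{20}{-23} - \frac{5}{-10}\right) + 39\right)^{2} = \left(\left(20 \left(- \frac{1}{23}\right) - - \frac{1}{2}\right) + 39\right)^{2} = \left(\left(- \frac{20}{23} + \frac{1}{2}\right) + 39\right)^{2} = \left(- \frac{17}{46} + 39\right)^{2} = \left(\frac{1777}{46}\right)^{2} = \frac{3157729}{2116}$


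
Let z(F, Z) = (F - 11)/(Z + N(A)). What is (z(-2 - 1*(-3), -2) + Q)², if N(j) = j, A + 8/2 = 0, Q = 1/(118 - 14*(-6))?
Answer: 1026169/367236 ≈ 2.7943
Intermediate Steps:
Q = 1/202 (Q = 1/(118 + 84) = 1/202 ≈ 0.0049505)
A = -4 (A = -4 + 0 = -4)
z(F, Z) = (-11 + F)/(-4 + Z) (z(F, Z) = (F - 11)/(Z - 4) = (-11 + F)/(-4 + Z))
(z(-2 - 1*(-3), -2) + Q)² = ((-11 + (-2 - 1*(-3)))/(-4 - 2) + 1/202)² = ((-11 + (-2 + 3))/(-6) + 1/202)² = (-(-11 + 1)/6 + 1/202)² = (-⅙*(-10) + 1/202)² = (5/3 + 1/202)² = (1013/606)² = 1026169/367236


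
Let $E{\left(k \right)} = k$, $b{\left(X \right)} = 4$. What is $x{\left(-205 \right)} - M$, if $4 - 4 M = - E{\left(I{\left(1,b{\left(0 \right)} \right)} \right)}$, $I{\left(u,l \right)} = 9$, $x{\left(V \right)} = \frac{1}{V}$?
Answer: $- \frac{2669}{820} \approx -3.2549$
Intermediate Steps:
$M = \frac{13}{4}$ ($M = 1 - \frac{\left(-1\right) 9}{4} = 1 - - \frac{9}{4} = 1 + \frac{9}{4} = \frac{13}{4} \approx 3.25$)
$x{\left(-205 \right)} - M = \frac{1}{-205} - \frac{13}{4} = - \frac{1}{205} - \frac{13}{4} = - \frac{2669}{820}$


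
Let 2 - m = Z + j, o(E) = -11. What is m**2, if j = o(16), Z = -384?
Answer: 157609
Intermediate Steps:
j = -11
m = 397 (m = 2 - (-384 - 11) = 2 - 1*(-395) = 2 + 395 = 397)
m**2 = 397**2 = 157609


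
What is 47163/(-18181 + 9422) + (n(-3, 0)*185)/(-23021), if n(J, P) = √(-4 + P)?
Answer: -47163/8759 - 370*I/23021 ≈ -5.3845 - 0.016072*I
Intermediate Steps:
47163/(-18181 + 9422) + (n(-3, 0)*185)/(-23021) = 47163/(-18181 + 9422) + (√(-4 + 0)*185)/(-23021) = 47163/(-8759) + (√(-4)*185)*(-1/23021) = 47163*(-1/8759) + ((2*I)*185)*(-1/23021) = -47163/8759 + (370*I)*(-1/23021) = -47163/8759 - 370*I/23021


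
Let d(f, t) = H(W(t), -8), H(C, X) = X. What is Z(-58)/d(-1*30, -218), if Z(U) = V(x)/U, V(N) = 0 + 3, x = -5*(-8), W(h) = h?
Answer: 3/464 ≈ 0.0064655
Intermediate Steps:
x = 40
V(N) = 3
d(f, t) = -8
Z(U) = 3/U
Z(-58)/d(-1*30, -218) = (3/(-58))/(-8) = (3*(-1/58))*(-⅛) = -3/58*(-⅛) = 3/464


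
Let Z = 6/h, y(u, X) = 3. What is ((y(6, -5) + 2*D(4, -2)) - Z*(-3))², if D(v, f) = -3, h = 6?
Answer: 0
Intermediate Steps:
Z = 1 (Z = 6/6 = 6*(⅙) = 1)
((y(6, -5) + 2*D(4, -2)) - Z*(-3))² = ((3 + 2*(-3)) - 1*1*(-3))² = ((3 - 6) - 1*(-3))² = (-3 + 3)² = 0² = 0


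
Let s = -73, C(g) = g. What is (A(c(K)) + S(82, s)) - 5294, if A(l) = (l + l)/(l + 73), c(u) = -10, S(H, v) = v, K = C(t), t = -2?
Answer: -338141/63 ≈ -5367.3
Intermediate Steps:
K = -2
A(l) = 2*l/(73 + l) (A(l) = (2*l)/(73 + l) = 2*l/(73 + l))
(A(c(K)) + S(82, s)) - 5294 = (2*(-10)/(73 - 10) - 73) - 5294 = (2*(-10)/63 - 73) - 5294 = (2*(-10)*(1/63) - 73) - 5294 = (-20/63 - 73) - 5294 = -4619/63 - 5294 = -338141/63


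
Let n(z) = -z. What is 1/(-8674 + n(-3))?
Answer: -1/8671 ≈ -0.00011533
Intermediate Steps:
1/(-8674 + n(-3)) = 1/(-8674 - 1*(-3)) = 1/(-8674 + 3) = 1/(-8671) = -1/8671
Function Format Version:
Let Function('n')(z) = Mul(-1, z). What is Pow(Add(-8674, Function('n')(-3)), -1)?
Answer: Rational(-1, 8671) ≈ -0.00011533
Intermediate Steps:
Pow(Add(-8674, Function('n')(-3)), -1) = Pow(Add(-8674, Mul(-1, -3)), -1) = Pow(Add(-8674, 3), -1) = Pow(-8671, -1) = Rational(-1, 8671)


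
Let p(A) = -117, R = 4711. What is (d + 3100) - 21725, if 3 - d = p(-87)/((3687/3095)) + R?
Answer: -28555552/1229 ≈ -23235.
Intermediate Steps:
d = -5665427/1229 (d = 3 - (-117/(3687/3095) + 4711) = 3 - (-117/(3687*(1/3095)) + 4711) = 3 - (-117/3687/3095 + 4711) = 3 - (-117*3095/3687 + 4711) = 3 - (-120705/1229 + 4711) = 3 - 1*5669114/1229 = 3 - 5669114/1229 = -5665427/1229 ≈ -4609.8)
(d + 3100) - 21725 = (-5665427/1229 + 3100) - 21725 = -1855527/1229 - 21725 = -28555552/1229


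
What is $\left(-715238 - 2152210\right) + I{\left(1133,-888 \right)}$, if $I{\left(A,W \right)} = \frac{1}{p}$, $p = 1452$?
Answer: $- \frac{4163534495}{1452} \approx -2.8674 \cdot 10^{6}$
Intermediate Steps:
$I{\left(A,W \right)} = \frac{1}{1452}$
$\left(-715238 - 2152210\right) + I{\left(1133,-888 \right)} = \left(-715238 - 2152210\right) + \frac{1}{1452} = -2867448 + \frac{1}{1452} = - \frac{4163534495}{1452}$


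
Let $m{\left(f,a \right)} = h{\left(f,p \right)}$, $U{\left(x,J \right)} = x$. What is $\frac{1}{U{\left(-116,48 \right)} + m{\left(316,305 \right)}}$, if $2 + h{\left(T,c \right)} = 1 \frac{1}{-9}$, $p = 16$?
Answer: $- \frac{9}{1063} \approx -0.0084666$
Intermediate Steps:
$h{\left(T,c \right)} = - \frac{19}{9}$ ($h{\left(T,c \right)} = -2 + 1 \frac{1}{-9} = -2 + 1 \left(- \frac{1}{9}\right) = -2 - \frac{1}{9} = - \frac{19}{9}$)
$m{\left(f,a \right)} = - \frac{19}{9}$
$\frac{1}{U{\left(-116,48 \right)} + m{\left(316,305 \right)}} = \frac{1}{-116 - \frac{19}{9}} = \frac{1}{- \frac{1063}{9}} = - \frac{9}{1063}$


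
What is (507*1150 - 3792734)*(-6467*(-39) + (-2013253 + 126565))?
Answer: 5246148255900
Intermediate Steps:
(507*1150 - 3792734)*(-6467*(-39) + (-2013253 + 126565)) = (583050 - 3792734)*(252213 - 1886688) = -3209684*(-1634475) = 5246148255900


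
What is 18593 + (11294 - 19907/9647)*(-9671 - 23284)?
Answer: -3589717897334/9647 ≈ -3.7211e+8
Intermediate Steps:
18593 + (11294 - 19907/9647)*(-9671 - 23284) = 18593 + (11294 - 19907*1/9647)*(-32955) = 18593 + (11294 - 19907/9647)*(-32955) = 18593 + (108933311/9647)*(-32955) = 18593 - 3589897264005/9647 = -3589717897334/9647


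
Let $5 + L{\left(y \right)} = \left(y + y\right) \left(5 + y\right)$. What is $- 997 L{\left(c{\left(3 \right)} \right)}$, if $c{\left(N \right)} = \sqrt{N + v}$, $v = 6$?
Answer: $-42871$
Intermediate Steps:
$c{\left(N \right)} = \sqrt{6 + N}$ ($c{\left(N \right)} = \sqrt{N + 6} = \sqrt{6 + N}$)
$L{\left(y \right)} = -5 + 2 y \left(5 + y\right)$ ($L{\left(y \right)} = -5 + \left(y + y\right) \left(5 + y\right) = -5 + 2 y \left(5 + y\right)$)
$- 997 L{\left(c{\left(3 \right)} \right)} = - 997 \left(-5 + 2 \left(\sqrt{6 + 3}\right)^{2} + 10 \sqrt{6 + 3}\right) = - 997 \left(-5 + 2 \left(\sqrt{9}\right)^{2} + 10 \sqrt{9}\right) = - 997 \left(-5 + 2 \cdot 3^{2} + 10 \cdot 3\right) = - 997 \left(-5 + 2 \cdot 9 + 30\right) = - 997 \left(-5 + 18 + 30\right) = \left(-997\right) 43 = -42871$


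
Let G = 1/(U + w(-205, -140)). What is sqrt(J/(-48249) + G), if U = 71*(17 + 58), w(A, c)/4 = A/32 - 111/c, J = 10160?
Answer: 22*I*sqrt(247850643626884470)/23878639179 ≈ 0.45868*I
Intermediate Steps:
w(A, c) = -444/c + A/8 (w(A, c) = 4*(A/32 - 111/c) = 4*(-111/c + A/32) = -444/c + A/8)
U = 5325 (U = 71*75 = 5325)
G = 280/1484713 (G = 1/(5325 + (-444/(-140) + (1/8)*(-205))) = 1/(5325 + (-444*(-1/140) - 205/8)) = 1/(5325 + (111/35 - 205/8)) = 1/(5325 - 6287/280) = 1/(1484713/280) = 280/1484713 ≈ 0.00018859)
sqrt(J/(-48249) + G) = sqrt(10160/(-48249) + 280/1484713) = sqrt(10160*(-1/48249) + 280/1484713) = sqrt(-10160/48249 + 280/1484713) = sqrt(-15071174360/71635917537) = 22*I*sqrt(247850643626884470)/23878639179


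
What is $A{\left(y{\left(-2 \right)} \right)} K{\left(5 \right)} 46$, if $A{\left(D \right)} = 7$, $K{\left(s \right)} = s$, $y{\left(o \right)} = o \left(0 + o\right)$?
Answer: $1610$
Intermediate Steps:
$y{\left(o \right)} = o^{2}$ ($y{\left(o \right)} = o o = o^{2}$)
$A{\left(y{\left(-2 \right)} \right)} K{\left(5 \right)} 46 = 7 \cdot 5 \cdot 46 = 35 \cdot 46 = 1610$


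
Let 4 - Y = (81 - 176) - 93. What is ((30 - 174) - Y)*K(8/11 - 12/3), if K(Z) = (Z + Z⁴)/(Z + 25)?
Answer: -548251200/318109 ≈ -1723.5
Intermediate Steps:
K(Z) = (Z + Z⁴)/(25 + Z)
Y = 192 (Y = 4 - ((81 - 176) - 93) = 4 - (-95 - 93) = 4 - 1*(-188) = 4 + 188 = 192)
((30 - 174) - Y)*K(8/11 - 12/3) = ((30 - 174) - 1*192)*(((8/11 - 12/3) + (8/11 - 12/3)⁴)/(25 + (8/11 - 12/3))) = (-144 - 192)*(((8*(1/11) - 12*⅓) + (8*(1/11) - 12*⅓)⁴)/(25 + (8*(1/11) - 12*⅓))) = -336*((8/11 - 4) + (8/11 - 4)⁴)/(25 + (8/11 - 4)) = -336*(-36/11 + (-36/11)⁴)/(25 - 36/11) = -336*(-36/11 + 1679616/14641)/239/11 = -3696*1631700/(239*14641) = -336*1631700/318109 = -548251200/318109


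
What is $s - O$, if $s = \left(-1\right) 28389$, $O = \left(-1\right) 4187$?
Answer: $-24202$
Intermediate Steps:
$O = -4187$
$s = -28389$
$s - O = -28389 - -4187 = -28389 + 4187 = -24202$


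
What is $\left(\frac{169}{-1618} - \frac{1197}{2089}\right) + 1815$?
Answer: $\frac{6132413843}{3380002} \approx 1814.3$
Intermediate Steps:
$\left(\frac{169}{-1618} - \frac{1197}{2089}\right) + 1815 = \left(169 \left(- \frac{1}{1618}\right) - \frac{1197}{2089}\right) + 1815 = \left(- \frac{169}{1618} - \frac{1197}{2089}\right) + 1815 = - \frac{2289787}{3380002} + 1815 = \frac{6132413843}{3380002}$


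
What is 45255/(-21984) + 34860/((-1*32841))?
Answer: -250286855/80219616 ≈ -3.1200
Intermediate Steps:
45255/(-21984) + 34860/((-1*32841)) = 45255*(-1/21984) + 34860/(-32841) = -15085/7328 + 34860*(-1/32841) = -15085/7328 - 11620/10947 = -250286855/80219616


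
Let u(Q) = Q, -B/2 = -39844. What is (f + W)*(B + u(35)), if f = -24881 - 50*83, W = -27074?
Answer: -4472858915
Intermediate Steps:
B = 79688 (B = -2*(-39844) = 79688)
f = -29031 (f = -24881 - 4150 = -29031)
(f + W)*(B + u(35)) = (-29031 - 27074)*(79688 + 35) = -56105*79723 = -4472858915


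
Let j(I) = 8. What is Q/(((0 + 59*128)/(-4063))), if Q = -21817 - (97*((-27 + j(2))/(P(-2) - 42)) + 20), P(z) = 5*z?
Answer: 4621122121/392704 ≈ 11767.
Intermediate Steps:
Q = -1137367/52 (Q = -21817 - (97*((-27 + 8)/(5*(-2) - 42)) + 20) = -21817 - (97*(-19/(-10 - 42)) + 20) = -21817 - (97*(-19/(-52)) + 20) = -21817 - (97*(-19*(-1/52)) + 20) = -21817 - (97*(19/52) + 20) = -21817 - (1843/52 + 20) = -21817 - 1*2883/52 = -21817 - 2883/52 = -1137367/52 ≈ -21872.)
Q/(((0 + 59*128)/(-4063))) = -1137367*(-4063/(0 + 59*128))/52 = -1137367*(-4063/(0 + 7552))/52 = -1137367/(52*(7552*(-1/4063))) = -1137367/(52*(-7552/4063)) = -1137367/52*(-4063/7552) = 4621122121/392704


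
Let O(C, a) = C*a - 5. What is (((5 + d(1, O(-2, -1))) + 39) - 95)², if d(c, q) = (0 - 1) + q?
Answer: 3025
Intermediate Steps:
O(C, a) = -5 + C*a
d(c, q) = -1 + q
(((5 + d(1, O(-2, -1))) + 39) - 95)² = (((5 + (-1 + (-5 - 2*(-1)))) + 39) - 95)² = (((5 + (-1 + (-5 + 2))) + 39) - 95)² = (((5 + (-1 - 3)) + 39) - 95)² = (((5 - 4) + 39) - 95)² = ((1 + 39) - 95)² = (40 - 95)² = (-55)² = 3025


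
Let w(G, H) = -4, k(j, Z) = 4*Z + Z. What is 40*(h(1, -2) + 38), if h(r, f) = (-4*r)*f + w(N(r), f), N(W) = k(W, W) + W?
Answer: 1680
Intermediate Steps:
k(j, Z) = 5*Z
N(W) = 6*W (N(W) = 5*W + W = 6*W)
h(r, f) = -4 - 4*f*r (h(r, f) = (-4*r)*f - 4 = -4*f*r - 4 = -4 - 4*f*r)
40*(h(1, -2) + 38) = 40*((-4 - 4*(-2)*1) + 38) = 40*((-4 + 8) + 38) = 40*(4 + 38) = 40*42 = 1680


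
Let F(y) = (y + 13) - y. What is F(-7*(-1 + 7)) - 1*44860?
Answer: -44847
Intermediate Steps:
F(y) = 13 (F(y) = (13 + y) - y = 13)
F(-7*(-1 + 7)) - 1*44860 = 13 - 1*44860 = 13 - 44860 = -44847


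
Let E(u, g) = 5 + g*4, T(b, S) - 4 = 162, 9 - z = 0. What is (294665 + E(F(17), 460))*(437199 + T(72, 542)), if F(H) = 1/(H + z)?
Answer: 129683096150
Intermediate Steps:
z = 9 (z = 9 - 1*0 = 9 + 0 = 9)
T(b, S) = 166 (T(b, S) = 4 + 162 = 166)
F(H) = 1/(9 + H) (F(H) = 1/(H + 9) = 1/(9 + H))
E(u, g) = 5 + 4*g
(294665 + E(F(17), 460))*(437199 + T(72, 542)) = (294665 + (5 + 4*460))*(437199 + 166) = (294665 + (5 + 1840))*437365 = (294665 + 1845)*437365 = 296510*437365 = 129683096150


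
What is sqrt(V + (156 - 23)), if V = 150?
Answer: sqrt(283) ≈ 16.823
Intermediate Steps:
sqrt(V + (156 - 23)) = sqrt(150 + (156 - 23)) = sqrt(150 + 133) = sqrt(283)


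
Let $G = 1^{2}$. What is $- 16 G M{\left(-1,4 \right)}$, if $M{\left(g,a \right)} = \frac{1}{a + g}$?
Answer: $- \frac{16}{3} \approx -5.3333$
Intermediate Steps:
$G = 1$
$- 16 G M{\left(-1,4 \right)} = \frac{\left(-16\right) 1}{4 - 1} = - \frac{16}{3}$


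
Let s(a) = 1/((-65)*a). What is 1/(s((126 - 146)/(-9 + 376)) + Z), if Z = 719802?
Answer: 1300/935742967 ≈ 1.3893e-6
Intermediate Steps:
s(a) = -1/(65*a)
1/(s((126 - 146)/(-9 + 376)) + Z) = 1/(-(-9 + 376)/(126 - 146)/65 + 719802) = 1/(-1/(65*((-20/367))) + 719802) = 1/(-1/(65*((-20*1/367))) + 719802) = 1/(-1/(65*(-20/367)) + 719802) = 1/(-1/65*(-367/20) + 719802) = 1/(367/1300 + 719802) = 1/(935742967/1300) = 1300/935742967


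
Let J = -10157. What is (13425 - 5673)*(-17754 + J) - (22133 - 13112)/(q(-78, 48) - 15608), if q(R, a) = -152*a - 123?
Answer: -4982261530923/23027 ≈ -2.1637e+8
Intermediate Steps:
q(R, a) = -123 - 152*a
(13425 - 5673)*(-17754 + J) - (22133 - 13112)/(q(-78, 48) - 15608) = (13425 - 5673)*(-17754 - 10157) - (22133 - 13112)/((-123 - 152*48) - 15608) = 7752*(-27911) - 9021/((-123 - 7296) - 15608) = -216366072 - 9021/(-7419 - 15608) = -216366072 - 9021/(-23027) = -216366072 - 9021*(-1)/23027 = -216366072 - 1*(-9021/23027) = -216366072 + 9021/23027 = -4982261530923/23027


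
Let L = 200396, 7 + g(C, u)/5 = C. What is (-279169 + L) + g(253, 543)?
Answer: -77543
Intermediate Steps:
g(C, u) = -35 + 5*C
(-279169 + L) + g(253, 543) = (-279169 + 200396) + (-35 + 5*253) = -78773 + (-35 + 1265) = -78773 + 1230 = -77543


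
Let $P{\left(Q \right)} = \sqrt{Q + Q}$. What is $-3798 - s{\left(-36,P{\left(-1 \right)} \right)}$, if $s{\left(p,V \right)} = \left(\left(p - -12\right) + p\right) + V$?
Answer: $-3738 - i \sqrt{2} \approx -3738.0 - 1.4142 i$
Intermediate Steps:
$P{\left(Q \right)} = \sqrt{2} \sqrt{Q}$ ($P{\left(Q \right)} = \sqrt{2 Q} = \sqrt{2} \sqrt{Q}$)
$s{\left(p,V \right)} = 12 + V + 2 p$ ($s{\left(p,V \right)} = \left(\left(p + 12\right) + p\right) + V = \left(\left(12 + p\right) + p\right) + V = \left(12 + 2 p\right) + V = 12 + V + 2 p$)
$-3798 - s{\left(-36,P{\left(-1 \right)} \right)} = -3798 - \left(12 + \sqrt{2} \sqrt{-1} + 2 \left(-36\right)\right) = -3798 - \left(12 + \sqrt{2} i - 72\right) = -3798 - \left(12 + i \sqrt{2} - 72\right) = -3798 - \left(-60 + i \sqrt{2}\right) = -3798 + \left(60 - i \sqrt{2}\right) = -3738 - i \sqrt{2}$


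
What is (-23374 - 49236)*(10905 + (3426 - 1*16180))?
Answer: 134255890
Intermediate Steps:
(-23374 - 49236)*(10905 + (3426 - 1*16180)) = -72610*(10905 + (3426 - 16180)) = -72610*(10905 - 12754) = -72610*(-1849) = 134255890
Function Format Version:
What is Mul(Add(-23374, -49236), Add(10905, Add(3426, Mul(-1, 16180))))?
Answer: 134255890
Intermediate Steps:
Mul(Add(-23374, -49236), Add(10905, Add(3426, Mul(-1, 16180)))) = Mul(-72610, Add(10905, Add(3426, -16180))) = Mul(-72610, Add(10905, -12754)) = Mul(-72610, -1849) = 134255890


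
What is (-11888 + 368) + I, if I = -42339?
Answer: -53859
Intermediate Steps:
(-11888 + 368) + I = (-11888 + 368) - 42339 = -11520 - 42339 = -53859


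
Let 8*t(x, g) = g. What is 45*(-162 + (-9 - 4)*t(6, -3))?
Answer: -56565/8 ≈ -7070.6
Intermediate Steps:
t(x, g) = g/8
45*(-162 + (-9 - 4)*t(6, -3)) = 45*(-162 + (-9 - 4)*((⅛)*(-3))) = 45*(-162 - 13*(-3/8)) = 45*(-162 + 39/8) = 45*(-1257/8) = -56565/8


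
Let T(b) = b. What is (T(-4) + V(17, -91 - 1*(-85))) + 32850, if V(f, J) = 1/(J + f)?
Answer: 361307/11 ≈ 32846.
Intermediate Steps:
(T(-4) + V(17, -91 - 1*(-85))) + 32850 = (-4 + 1/((-91 - 1*(-85)) + 17)) + 32850 = (-4 + 1/((-91 + 85) + 17)) + 32850 = (-4 + 1/(-6 + 17)) + 32850 = (-4 + 1/11) + 32850 = -43/11 + 32850 = 361307/11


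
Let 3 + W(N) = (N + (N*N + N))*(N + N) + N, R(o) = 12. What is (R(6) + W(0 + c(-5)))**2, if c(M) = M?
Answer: 21316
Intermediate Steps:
W(N) = -3 + N + 2*N*(N**2 + 2*N) (W(N) = -3 + ((N + (N*N + N))*(N + N) + N) = -3 + ((N + (N**2 + N))*(2*N) + N) = -3 + ((N + (N + N**2))*(2*N) + N) = -3 + ((N**2 + 2*N)*(2*N) + N) = -3 + (2*N*(N**2 + 2*N) + N) = -3 + (N + 2*N*(N**2 + 2*N)) = -3 + N + 2*N*(N**2 + 2*N))
(R(6) + W(0 + c(-5)))**2 = (12 + (-3 + (0 - 5) + 2*(0 - 5)**3 + 4*(0 - 5)**2))**2 = (12 + (-3 - 5 + 2*(-5)**3 + 4*(-5)**2))**2 = (12 + (-3 - 5 + 2*(-125) + 4*25))**2 = (12 + (-3 - 5 - 250 + 100))**2 = (12 - 158)**2 = (-146)**2 = 21316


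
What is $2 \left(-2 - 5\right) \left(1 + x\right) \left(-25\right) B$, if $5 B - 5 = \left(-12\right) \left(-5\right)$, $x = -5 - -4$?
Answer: $0$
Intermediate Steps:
$x = -1$ ($x = -5 + 4 = -1$)
$B = 13$ ($B = 1 + \frac{\left(-12\right) \left(-5\right)}{5} = 1 + \frac{1}{5} \cdot 60 = 1 + 12 = 13$)
$2 \left(-2 - 5\right) \left(1 + x\right) \left(-25\right) B = 2 \left(-2 - 5\right) \left(1 - 1\right) \left(-25\right) 13 = 2 \left(-7\right) 0 \left(-25\right) 13 = \left(-14\right) 0 \left(-25\right) 13 = 0 \left(-25\right) 13 = 0 \cdot 13 = 0$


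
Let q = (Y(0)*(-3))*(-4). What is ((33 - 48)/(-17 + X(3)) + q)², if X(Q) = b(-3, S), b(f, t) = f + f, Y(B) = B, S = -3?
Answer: 225/529 ≈ 0.42533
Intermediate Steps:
b(f, t) = 2*f
X(Q) = -6 (X(Q) = 2*(-3) = -6)
q = 0 (q = (0*(-3))*(-4) = 0*(-4) = 0)
((33 - 48)/(-17 + X(3)) + q)² = ((33 - 48)/(-17 - 6) + 0)² = (-15/(-23) + 0)² = (-15*(-1/23) + 0)² = (15/23 + 0)² = (15/23)² = 225/529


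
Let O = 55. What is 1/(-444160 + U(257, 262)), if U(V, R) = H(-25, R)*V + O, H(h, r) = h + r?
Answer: -1/383196 ≈ -2.6096e-6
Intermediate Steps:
U(V, R) = 55 + V*(-25 + R) (U(V, R) = (-25 + R)*V + 55 = V*(-25 + R) + 55 = 55 + V*(-25 + R))
1/(-444160 + U(257, 262)) = 1/(-444160 + (55 + 257*(-25 + 262))) = 1/(-444160 + (55 + 257*237)) = 1/(-444160 + (55 + 60909)) = 1/(-444160 + 60964) = 1/(-383196) = -1/383196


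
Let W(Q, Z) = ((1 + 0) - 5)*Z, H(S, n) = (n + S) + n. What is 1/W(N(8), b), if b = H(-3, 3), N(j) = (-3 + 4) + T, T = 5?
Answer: -1/12 ≈ -0.083333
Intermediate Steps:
N(j) = 6 (N(j) = (-3 + 4) + 5 = 1 + 5 = 6)
H(S, n) = S + 2*n (H(S, n) = (S + n) + n = S + 2*n)
b = 3 (b = -3 + 2*3 = -3 + 6 = 3)
W(Q, Z) = -4*Z (W(Q, Z) = (1 - 5)*Z = -4*Z)
1/W(N(8), b) = 1/(-4*3) = 1/(-12) = -1/12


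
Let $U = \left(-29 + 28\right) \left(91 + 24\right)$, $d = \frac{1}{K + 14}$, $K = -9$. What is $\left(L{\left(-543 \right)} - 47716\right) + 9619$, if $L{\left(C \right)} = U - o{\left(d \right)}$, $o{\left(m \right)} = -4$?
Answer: $-38208$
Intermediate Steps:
$d = \frac{1}{5}$ ($d = \frac{1}{-9 + 14} = \frac{1}{5} \approx 0.2$)
$U = -115$ ($U = \left(-1\right) 115 = -115$)
$L{\left(C \right)} = -111$ ($L{\left(C \right)} = -115 - -4 = -115 + 4 = -111$)
$\left(L{\left(-543 \right)} - 47716\right) + 9619 = \left(-111 - 47716\right) + 9619 = -47827 + 9619 = -38208$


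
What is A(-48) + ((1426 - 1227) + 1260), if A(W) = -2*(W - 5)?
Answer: 1565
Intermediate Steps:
A(W) = 10 - 2*W (A(W) = -2*(-5 + W) = 10 - 2*W)
A(-48) + ((1426 - 1227) + 1260) = (10 - 2*(-48)) + ((1426 - 1227) + 1260) = (10 + 96) + (199 + 1260) = 106 + 1459 = 1565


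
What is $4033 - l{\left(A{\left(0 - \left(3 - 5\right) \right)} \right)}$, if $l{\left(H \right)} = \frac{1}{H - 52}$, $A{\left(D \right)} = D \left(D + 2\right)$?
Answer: $\frac{177453}{44} \approx 4033.0$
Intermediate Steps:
$A{\left(D \right)} = D \left(2 + D\right)$
$l{\left(H \right)} = \frac{1}{-52 + H}$
$4033 - l{\left(A{\left(0 - \left(3 - 5\right) \right)} \right)} = 4033 - \frac{1}{-52 + \left(0 - \left(3 - 5\right)\right) \left(2 - \left(3 - 5\right)\right)} = 4033 - \frac{1}{-52 + \left(0 - \left(3 - 5\right)\right) \left(2 + \left(0 - \left(3 - 5\right)\right)\right)} = 4033 - \frac{1}{-52 + \left(0 - -2\right) \left(2 + \left(0 - -2\right)\right)} = 4033 - \frac{1}{-52 + \left(0 + 2\right) \left(2 + \left(0 + 2\right)\right)} = 4033 - \frac{1}{-52 + 2 \left(2 + 2\right)} = 4033 - \frac{1}{-52 + 2 \cdot 4} = 4033 - \frac{1}{-52 + 8} = 4033 - \frac{1}{-44} = 4033 - - \frac{1}{44} = 4033 + \frac{1}{44} = \frac{177453}{44}$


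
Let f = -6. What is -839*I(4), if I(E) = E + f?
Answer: 1678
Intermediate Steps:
I(E) = -6 + E (I(E) = E - 6 = -6 + E)
-839*I(4) = -839*(-6 + 4) = -839*(-2) = 1678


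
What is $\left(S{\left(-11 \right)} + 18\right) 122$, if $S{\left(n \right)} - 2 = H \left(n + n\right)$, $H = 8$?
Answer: $-19032$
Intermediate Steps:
$S{\left(n \right)} = 2 + 16 n$ ($S{\left(n \right)} = 2 + 8 \left(n + n\right) = 2 + 8 \cdot 2 n = 2 + 16 n$)
$\left(S{\left(-11 \right)} + 18\right) 122 = \left(\left(2 + 16 \left(-11\right)\right) + 18\right) 122 = \left(\left(2 - 176\right) + 18\right) 122 = \left(-174 + 18\right) 122 = \left(-156\right) 122 = -19032$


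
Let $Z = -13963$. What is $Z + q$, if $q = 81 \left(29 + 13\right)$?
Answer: $-10561$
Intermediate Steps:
$q = 3402$ ($q = 81 \cdot 42 = 3402$)
$Z + q = -13963 + 3402 = -10561$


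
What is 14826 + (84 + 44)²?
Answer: 31210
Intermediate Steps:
14826 + (84 + 44)² = 14826 + 128² = 14826 + 16384 = 31210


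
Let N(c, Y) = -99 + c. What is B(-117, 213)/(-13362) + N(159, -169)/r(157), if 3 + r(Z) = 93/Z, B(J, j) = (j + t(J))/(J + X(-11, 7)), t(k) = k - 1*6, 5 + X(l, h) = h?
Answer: -80416781/3226923 ≈ -24.921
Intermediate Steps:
X(l, h) = -5 + h
t(k) = -6 + k (t(k) = k - 6 = -6 + k)
B(J, j) = (-6 + J + j)/(2 + J) (B(J, j) = (j + (-6 + J))/(J + (-5 + 7)) = (-6 + J + j)/(J + 2) = (-6 + J + j)/(2 + J))
r(Z) = -3 + 93/Z
B(-117, 213)/(-13362) + N(159, -169)/r(157) = ((-6 - 117 + 213)/(2 - 117))/(-13362) + (-99 + 159)/(-3 + 93/157) = (90/(-115))*(-1/13362) + 60/(-3 + 93*(1/157)) = -1/115*90*(-1/13362) + 60/(-3 + 93/157) = -18/23*(-1/13362) + 60/(-378/157) = 3/51221 + 60*(-157/378) = 3/51221 - 1570/63 = -80416781/3226923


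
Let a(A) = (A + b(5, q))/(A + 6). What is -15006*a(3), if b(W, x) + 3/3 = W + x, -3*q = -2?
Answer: -115046/9 ≈ -12783.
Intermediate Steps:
q = ⅔ (q = -⅓*(-2) = ⅔ ≈ 0.66667)
b(W, x) = -1 + W + x (b(W, x) = -1 + (W + x) = -1 + W + x)
a(A) = (14/3 + A)/(6 + A) (a(A) = (A + (-1 + 5 + ⅔))/(A + 6) = (A + 14/3)/(6 + A) = (14/3 + A)/(6 + A))
-15006*a(3) = -15006*(14/3 + 3)/(6 + 3) = -15006*23/(9*3) = -5002*23/(3*3) = -15006*23/27 = -115046/9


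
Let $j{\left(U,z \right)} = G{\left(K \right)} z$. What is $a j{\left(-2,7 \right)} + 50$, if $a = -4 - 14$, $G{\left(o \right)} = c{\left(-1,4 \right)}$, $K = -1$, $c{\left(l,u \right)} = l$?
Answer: $176$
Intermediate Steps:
$G{\left(o \right)} = -1$
$j{\left(U,z \right)} = - z$
$a = -18$ ($a = -4 - 14 = -18$)
$a j{\left(-2,7 \right)} + 50 = - 18 \left(\left(-1\right) 7\right) + 50 = \left(-18\right) \left(-7\right) + 50 = 126 + 50 = 176$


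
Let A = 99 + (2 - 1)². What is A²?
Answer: 10000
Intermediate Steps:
A = 100 (A = 99 + 1² = 99 + 1 = 100)
A² = 100² = 10000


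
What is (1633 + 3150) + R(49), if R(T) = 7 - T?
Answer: 4741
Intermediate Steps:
(1633 + 3150) + R(49) = (1633 + 3150) + (7 - 1*49) = 4783 + (7 - 49) = 4783 - 42 = 4741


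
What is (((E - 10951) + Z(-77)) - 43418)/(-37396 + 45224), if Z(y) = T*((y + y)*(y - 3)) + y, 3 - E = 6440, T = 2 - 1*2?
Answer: -60883/7828 ≈ -7.7776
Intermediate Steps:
T = 0 (T = 2 - 2 = 0)
E = -6437 (E = 3 - 1*6440 = 3 - 6440 = -6437)
Z(y) = y (Z(y) = 0*((y + y)*(y - 3)) + y = 0*((2*y)*(-3 + y)) + y = 0*(2*y*(-3 + y)) + y = 0 + y = y)
(((E - 10951) + Z(-77)) - 43418)/(-37396 + 45224) = (((-6437 - 10951) - 77) - 43418)/(-37396 + 45224) = ((-17388 - 77) - 43418)/7828 = (-17465 - 43418)*(1/7828) = -60883*1/7828 = -60883/7828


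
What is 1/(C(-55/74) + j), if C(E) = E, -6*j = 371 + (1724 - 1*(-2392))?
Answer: -111/83092 ≈ -0.0013359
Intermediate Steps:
j = -4487/6 (j = -(371 + (1724 - 1*(-2392)))/6 = -(371 + (1724 + 2392))/6 = -(371 + 4116)/6 = -⅙*4487 = -4487/6 ≈ -747.83)
1/(C(-55/74) + j) = 1/(-55/74 - 4487/6) = 1/(-83092/111) = -111/83092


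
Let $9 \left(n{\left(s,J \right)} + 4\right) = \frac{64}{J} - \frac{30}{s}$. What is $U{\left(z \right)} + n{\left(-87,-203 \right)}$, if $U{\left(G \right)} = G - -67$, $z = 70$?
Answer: $\frac{80999}{609} \approx 133.0$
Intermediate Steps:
$U{\left(G \right)} = 67 + G$ ($U{\left(G \right)} = G + 67 = 67 + G$)
$n{\left(s,J \right)} = -4 - \frac{10}{3 s} + \frac{64}{9 J}$ ($n{\left(s,J \right)} = -4 + \frac{\frac{64}{J} - \frac{30}{s}}{9} = -4 + \frac{- \frac{30}{s} + \frac{64}{J}}{9} = -4 - \left(- \frac{64}{9 J} + \frac{10}{3 s}\right) = -4 - \frac{10}{3 s} + \frac{64}{9 J}$)
$U{\left(z \right)} + n{\left(-87,-203 \right)} = \left(67 + 70\right) - \left(4 - \frac{10}{261} + \frac{64}{1827}\right) = 137 - \frac{2434}{609} = \frac{80999}{609}$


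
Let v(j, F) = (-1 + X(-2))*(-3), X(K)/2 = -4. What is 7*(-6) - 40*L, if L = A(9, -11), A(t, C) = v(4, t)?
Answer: -1122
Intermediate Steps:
X(K) = -8 (X(K) = 2*(-4) = -8)
v(j, F) = 27 (v(j, F) = (-1 - 8)*(-3) = -9*(-3) = 27)
A(t, C) = 27
L = 27
7*(-6) - 40*L = 7*(-6) - 40*27 = -42 - 1080 = -1122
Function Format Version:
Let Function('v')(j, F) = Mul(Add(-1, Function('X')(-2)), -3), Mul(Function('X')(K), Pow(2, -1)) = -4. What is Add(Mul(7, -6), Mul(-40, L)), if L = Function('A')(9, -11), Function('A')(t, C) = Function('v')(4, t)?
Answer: -1122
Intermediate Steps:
Function('X')(K) = -8 (Function('X')(K) = Mul(2, -4) = -8)
Function('v')(j, F) = 27 (Function('v')(j, F) = Mul(Add(-1, -8), -3) = Mul(-9, -3) = 27)
Function('A')(t, C) = 27
L = 27
Add(Mul(7, -6), Mul(-40, L)) = Add(Mul(7, -6), Mul(-40, 27)) = Add(-42, -1080) = -1122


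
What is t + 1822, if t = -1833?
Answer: -11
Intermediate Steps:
t + 1822 = -1833 + 1822 = -11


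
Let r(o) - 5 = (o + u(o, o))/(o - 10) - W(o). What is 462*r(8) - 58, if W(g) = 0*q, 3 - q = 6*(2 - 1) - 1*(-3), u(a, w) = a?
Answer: -1444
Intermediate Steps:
q = -6 (q = 3 - (6*(2 - 1) - 1*(-3)) = 3 - (6*1 + 3) = 3 - (6 + 3) = 3 - 1*9 = 3 - 9 = -6)
W(g) = 0 (W(g) = 0*(-6) = 0)
r(o) = 5 + 2*o/(-10 + o) (r(o) = 5 + ((o + o)/(o - 10) - 1*0) = 5 + ((2*o)/(-10 + o) + 0) = 5 + (2*o/(-10 + o) + 0) = 5 + 2*o/(-10 + o))
462*r(8) - 58 = 462*((-50 + 7*8)/(-10 + 8)) - 58 = 462*((-50 + 56)/(-2)) - 58 = 462*(-½*6) - 58 = 462*(-3) - 58 = -1386 - 58 = -1444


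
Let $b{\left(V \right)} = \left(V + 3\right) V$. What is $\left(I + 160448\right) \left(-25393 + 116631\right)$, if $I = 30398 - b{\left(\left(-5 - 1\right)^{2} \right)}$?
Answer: $17284309196$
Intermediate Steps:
$b{\left(V \right)} = V \left(3 + V\right)$ ($b{\left(V \right)} = \left(3 + V\right) V = V \left(3 + V\right)$)
$I = 28994$ ($I = 30398 - \left(-5 - 1\right)^{2} \left(3 + \left(-5 - 1\right)^{2}\right) = 30398 - \left(-6\right)^{2} \left(3 + \left(-6\right)^{2}\right) = 30398 - 36 \left(3 + 36\right) = 30398 - 36 \cdot 39 = 30398 - 1404 = 28994$)
$\left(I + 160448\right) \left(-25393 + 116631\right) = \left(28994 + 160448\right) \left(-25393 + 116631\right) = 189442 \cdot 91238 = 17284309196$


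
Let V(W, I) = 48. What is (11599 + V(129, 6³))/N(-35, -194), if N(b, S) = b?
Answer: -11647/35 ≈ -332.77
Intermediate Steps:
(11599 + V(129, 6³))/N(-35, -194) = (11599 + 48)/(-35) = 11647*(-1/35) = -11647/35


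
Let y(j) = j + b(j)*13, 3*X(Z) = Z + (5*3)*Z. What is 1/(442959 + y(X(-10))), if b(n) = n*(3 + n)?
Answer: 9/4300231 ≈ 2.0929e-6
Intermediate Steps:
X(Z) = 16*Z/3 (X(Z) = (Z + (5*3)*Z)/3 = (Z + 15*Z)/3 = (16*Z)/3 = 16*Z/3)
y(j) = j + 13*j*(3 + j) (y(j) = j + (j*(3 + j))*13 = j + 13*j*(3 + j))
1/(442959 + y(X(-10))) = 1/(442959 + ((16/3)*(-10))*(40 + 13*((16/3)*(-10)))) = 1/(442959 - 160*(40 + 13*(-160/3))/3) = 1/(442959 - 160*(40 - 2080/3)/3) = 1/(442959 - 160/3*(-1960/3)) = 1/(442959 + 313600/9) = 1/(4300231/9) = 9/4300231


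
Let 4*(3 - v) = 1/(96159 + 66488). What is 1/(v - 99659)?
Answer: -650588/64834997729 ≈ -1.0035e-5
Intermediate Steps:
v = 1951763/650588 (v = 3 - 1/(4*(96159 + 66488)) = 3 - ¼/162647 = 3 - ¼*1/162647 = 3 - 1/650588 = 1951763/650588 ≈ 3.0000)
1/(v - 99659) = 1/(1951763/650588 - 99659) = 1/(-64834997729/650588) = -650588/64834997729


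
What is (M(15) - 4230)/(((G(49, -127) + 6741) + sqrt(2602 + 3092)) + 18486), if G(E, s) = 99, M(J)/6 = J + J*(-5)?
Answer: -1139670/6288241 + 45*sqrt(5694)/6288241 ≈ -0.18070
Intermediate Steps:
M(J) = -24*J (M(J) = 6*(J + J*(-5)) = 6*(J - 5*J) = 6*(-4*J) = -24*J)
(M(15) - 4230)/(((G(49, -127) + 6741) + sqrt(2602 + 3092)) + 18486) = (-24*15 - 4230)/(((99 + 6741) + sqrt(2602 + 3092)) + 18486) = (-360 - 4230)/((6840 + sqrt(5694)) + 18486) = -4590/(25326 + sqrt(5694))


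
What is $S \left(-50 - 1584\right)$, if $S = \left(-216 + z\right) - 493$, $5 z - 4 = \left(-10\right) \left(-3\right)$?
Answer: $\frac{5736974}{5} \approx 1.1474 \cdot 10^{6}$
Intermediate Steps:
$z = \frac{34}{5}$ ($z = \frac{4}{5} + \frac{\left(-10\right) \left(-3\right)}{5} = \frac{4}{5} + \frac{1}{5} \cdot 30 = \frac{4}{5} + 6 = \frac{34}{5} \approx 6.8$)
$S = - \frac{3511}{5}$ ($S = \left(-216 + \frac{34}{5}\right) - 493 = - \frac{1046}{5} - 493 = - \frac{3511}{5} \approx -702.2$)
$S \left(-50 - 1584\right) = - \frac{3511 \left(-50 - 1584\right)}{5} = \left(- \frac{3511}{5}\right) \left(-1634\right) = \frac{5736974}{5}$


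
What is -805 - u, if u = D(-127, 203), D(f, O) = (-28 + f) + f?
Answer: -523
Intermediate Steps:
D(f, O) = -28 + 2*f
u = -282 (u = -28 + 2*(-127) = -28 - 254 = -282)
-805 - u = -805 - 1*(-282) = -805 + 282 = -523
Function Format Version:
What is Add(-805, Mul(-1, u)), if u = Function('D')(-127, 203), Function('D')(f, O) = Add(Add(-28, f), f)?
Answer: -523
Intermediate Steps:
Function('D')(f, O) = Add(-28, Mul(2, f))
u = -282 (u = Add(-28, Mul(2, -127)) = Add(-28, -254) = -282)
Add(-805, Mul(-1, u)) = Add(-805, Mul(-1, -282)) = Add(-805, 282) = -523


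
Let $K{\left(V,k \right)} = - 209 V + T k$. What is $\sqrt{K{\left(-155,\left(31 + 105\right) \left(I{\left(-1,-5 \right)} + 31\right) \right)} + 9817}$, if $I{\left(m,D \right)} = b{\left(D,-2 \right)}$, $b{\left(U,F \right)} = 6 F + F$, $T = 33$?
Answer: $2 \sqrt{29627} \approx 344.25$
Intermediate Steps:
$b{\left(U,F \right)} = 7 F$
$I{\left(m,D \right)} = -14$ ($I{\left(m,D \right)} = 7 \left(-2\right) = -14$)
$K{\left(V,k \right)} = - 209 V + 33 k$
$\sqrt{K{\left(-155,\left(31 + 105\right) \left(I{\left(-1,-5 \right)} + 31\right) \right)} + 9817} = \sqrt{\left(\left(-209\right) \left(-155\right) + 33 \left(31 + 105\right) \left(-14 + 31\right)\right) + 9817} = \sqrt{\left(32395 + 33 \cdot 136 \cdot 17\right) + 9817} = \sqrt{\left(32395 + 33 \cdot 2312\right) + 9817} = \sqrt{\left(32395 + 76296\right) + 9817} = \sqrt{108691 + 9817} = \sqrt{118508} = 2 \sqrt{29627}$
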